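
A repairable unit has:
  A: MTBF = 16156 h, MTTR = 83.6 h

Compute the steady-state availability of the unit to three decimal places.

A(A) = MTBF/(MTBF+MTTR) = 16156/(16156+83.6) = 0.995

0.995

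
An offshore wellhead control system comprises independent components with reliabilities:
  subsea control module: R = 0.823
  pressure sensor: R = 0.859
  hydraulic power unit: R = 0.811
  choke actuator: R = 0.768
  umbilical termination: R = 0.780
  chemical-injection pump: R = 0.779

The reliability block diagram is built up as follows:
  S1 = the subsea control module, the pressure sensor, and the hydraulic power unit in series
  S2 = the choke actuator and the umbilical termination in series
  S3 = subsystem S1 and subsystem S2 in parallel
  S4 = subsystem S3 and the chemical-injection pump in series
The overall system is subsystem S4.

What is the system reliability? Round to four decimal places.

Series (subsea control module, pressure sensor, and hydraulic power unit): 0.823000 × 0.859000 × 0.811000 = 0.573342
Series (choke actuator and umbilical termination): 0.768000 × 0.780000 = 0.599040
Parallel ([0.573342] and [0.599040]): 1 − (1 − 0.573342)(1 − 0.599040) = 0.828927
Series ([0.828927] and chemical-injection pump): 0.828927 × 0.779000 = 0.6457

0.6457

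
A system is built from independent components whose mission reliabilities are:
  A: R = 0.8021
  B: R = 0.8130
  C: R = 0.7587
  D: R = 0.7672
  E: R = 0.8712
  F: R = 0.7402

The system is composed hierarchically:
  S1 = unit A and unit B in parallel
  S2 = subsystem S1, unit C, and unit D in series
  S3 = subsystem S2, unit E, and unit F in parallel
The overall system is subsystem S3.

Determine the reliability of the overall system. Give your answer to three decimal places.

Parallel (A and B): 1 − (1 − 0.80210)(1 − 0.81300) = 0.96299
Series ([0.96299], C, and D): 0.96299 × 0.75870 × 0.76720 = 0.56053
Parallel ([0.56053], E, and F): 1 − (1 − 0.56053)(1 − 0.87120)(1 − 0.74020) = 0.985

0.985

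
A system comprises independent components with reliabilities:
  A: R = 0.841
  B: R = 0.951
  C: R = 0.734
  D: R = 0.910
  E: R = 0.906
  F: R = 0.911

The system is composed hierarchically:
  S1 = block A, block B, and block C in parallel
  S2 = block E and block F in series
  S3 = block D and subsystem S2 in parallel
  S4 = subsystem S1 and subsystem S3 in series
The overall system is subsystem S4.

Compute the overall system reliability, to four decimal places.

0.9822

Parallel (A, B, and C): 1 − (1 − 0.841000)(1 − 0.951000)(1 − 0.734000) = 0.997928
Series (E and F): 0.906000 × 0.911000 = 0.825366
Parallel (D and [0.825366]): 1 − (1 − 0.910000)(1 − 0.825366) = 0.984283
Series ([0.997928] and [0.984283]): 0.997928 × 0.984283 = 0.9822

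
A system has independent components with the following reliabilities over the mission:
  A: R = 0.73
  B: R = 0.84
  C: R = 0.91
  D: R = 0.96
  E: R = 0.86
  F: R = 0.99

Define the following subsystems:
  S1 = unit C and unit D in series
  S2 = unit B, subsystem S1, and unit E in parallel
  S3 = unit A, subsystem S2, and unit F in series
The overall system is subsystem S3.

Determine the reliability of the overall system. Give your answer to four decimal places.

Series (C and D): 0.910000 × 0.960000 = 0.873600
Parallel (B, [0.873600], and E): 1 − (1 − 0.840000)(1 − 0.873600)(1 − 0.860000) = 0.997169
Series (A, [0.997169], and F): 0.730000 × 0.997169 × 0.990000 = 0.7207

0.7207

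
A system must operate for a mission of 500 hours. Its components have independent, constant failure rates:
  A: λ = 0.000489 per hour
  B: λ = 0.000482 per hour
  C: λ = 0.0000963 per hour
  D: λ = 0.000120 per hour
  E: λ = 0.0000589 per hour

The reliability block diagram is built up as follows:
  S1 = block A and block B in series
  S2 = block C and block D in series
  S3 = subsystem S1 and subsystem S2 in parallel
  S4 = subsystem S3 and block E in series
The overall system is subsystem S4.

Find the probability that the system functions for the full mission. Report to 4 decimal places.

0.9327

R(A) = exp(−0.000489 × 500) = 0.783096
R(B) = exp(−0.000482 × 500) = 0.785842
R(C) = exp(−0.0000963 × 500) = 0.952991
R(D) = exp(−0.000120 × 500) = 0.941765
R(E) = exp(−0.0000589 × 500) = 0.970979
Series (A and B): 0.783096 × 0.785842 = 0.615390
Series (C and D): 0.952991 × 0.941765 = 0.897494
Parallel ([0.615390] and [0.897494]): 1 − (1 − 0.615390)(1 − 0.897494) = 0.960575
Series ([0.960575] and E): 0.960575 × 0.970979 = 0.9327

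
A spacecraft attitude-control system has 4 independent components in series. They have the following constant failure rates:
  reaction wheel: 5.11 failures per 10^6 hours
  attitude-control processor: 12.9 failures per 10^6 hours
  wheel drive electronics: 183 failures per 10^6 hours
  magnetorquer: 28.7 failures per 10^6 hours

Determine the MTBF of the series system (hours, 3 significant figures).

4350

Series of exponential components: λ_sys = Σ λ_i
λ_sys = 0.00000511 + 0.0000129 + 0.000183 + 0.0000287 = 2.2971e-04 /h
MTBF = 1 / λ_sys = 4350 h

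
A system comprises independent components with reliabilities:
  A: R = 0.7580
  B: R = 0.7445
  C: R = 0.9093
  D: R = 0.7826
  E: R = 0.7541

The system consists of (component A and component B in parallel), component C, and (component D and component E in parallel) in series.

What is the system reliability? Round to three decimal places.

Parallel (A and B): 1 − (1 − 0.75800)(1 − 0.74450) = 0.93817
Parallel (D and E): 1 − (1 − 0.78260)(1 − 0.75410) = 0.94654
Series ([0.93817], C, and [0.94654]): 0.93817 × 0.90930 × 0.94654 = 0.807

0.807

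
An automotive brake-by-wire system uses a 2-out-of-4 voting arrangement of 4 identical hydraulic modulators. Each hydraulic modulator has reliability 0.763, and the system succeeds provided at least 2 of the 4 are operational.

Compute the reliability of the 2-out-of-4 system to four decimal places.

R = Σ_{i=2}^{4} C(4,i) p^i (1−p)^{4−i} with p = 0.763
C(4,2)·0.763^2·0.237^2 = 0.196199
C(4,3)·0.763^3·0.237^1 = 0.421097
C(4,4)·0.763^4·0.237^0 = 0.338921
Sum = 0.9562

0.9562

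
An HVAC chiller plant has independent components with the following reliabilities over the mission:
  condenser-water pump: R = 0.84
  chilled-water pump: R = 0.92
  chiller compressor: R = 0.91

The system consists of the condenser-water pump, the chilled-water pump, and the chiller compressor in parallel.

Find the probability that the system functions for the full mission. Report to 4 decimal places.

0.9988

Parallel (condenser-water pump, chilled-water pump, and chiller compressor): 1 − (1 − 0.840000)(1 − 0.920000)(1 − 0.910000) = 0.9988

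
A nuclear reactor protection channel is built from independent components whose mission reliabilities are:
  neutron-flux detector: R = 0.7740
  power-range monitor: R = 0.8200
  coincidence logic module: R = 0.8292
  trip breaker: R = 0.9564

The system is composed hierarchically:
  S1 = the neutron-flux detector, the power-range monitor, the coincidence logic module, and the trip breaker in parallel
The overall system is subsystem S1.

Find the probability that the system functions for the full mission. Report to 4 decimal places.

Parallel (neutron-flux detector, power-range monitor, coincidence logic module, and trip breaker): 1 − (1 − 0.774000)(1 − 0.820000)(1 − 0.829200)(1 − 0.956400) = 0.9997

0.9997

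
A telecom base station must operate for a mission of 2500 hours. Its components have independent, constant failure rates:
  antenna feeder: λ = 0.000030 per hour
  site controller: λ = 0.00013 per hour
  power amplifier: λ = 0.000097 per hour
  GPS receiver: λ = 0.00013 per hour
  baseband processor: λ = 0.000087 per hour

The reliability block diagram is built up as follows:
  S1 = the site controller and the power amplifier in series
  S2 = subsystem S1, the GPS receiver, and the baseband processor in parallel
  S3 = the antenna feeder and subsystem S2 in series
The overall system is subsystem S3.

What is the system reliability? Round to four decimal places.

0.9060

R(antenna feeder) = exp(−0.000030 × 2500) = 0.927743
R(site controller) = exp(−0.00013 × 2500) = 0.722527
R(power amplifier) = exp(−0.000097 × 2500) = 0.784664
R(GPS receiver) = exp(−0.00013 × 2500) = 0.722527
R(baseband processor) = exp(−0.000087 × 2500) = 0.804528
Series (site controller and power amplifier): 0.722527 × 0.784664 = 0.566941
Parallel ([0.566941], GPS receiver, and baseband processor): 1 − (1 − 0.566941)(1 − 0.722527)(1 − 0.804528) = 0.976512
Series (antenna feeder and [0.976512]): 0.927743 × 0.976512 = 0.9060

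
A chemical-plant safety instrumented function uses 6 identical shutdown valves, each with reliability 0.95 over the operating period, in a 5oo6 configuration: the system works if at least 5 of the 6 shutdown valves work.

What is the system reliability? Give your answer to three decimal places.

0.967

R = Σ_{i=5}^{6} C(6,i) p^i (1−p)^{6−i} with p = 0.95
C(6,5)·0.95^5·0.05^1 = 0.23213
C(6,6)·0.95^6·0.05^0 = 0.73509
Sum = 0.967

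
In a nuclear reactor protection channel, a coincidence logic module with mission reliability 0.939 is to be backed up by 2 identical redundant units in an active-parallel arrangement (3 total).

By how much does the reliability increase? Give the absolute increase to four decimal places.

R_before = 0.939
R_after = 1 − (1 − 0.939)^3 = 0.9998
ΔR = 0.9998 − 0.939 = 0.0608

0.0608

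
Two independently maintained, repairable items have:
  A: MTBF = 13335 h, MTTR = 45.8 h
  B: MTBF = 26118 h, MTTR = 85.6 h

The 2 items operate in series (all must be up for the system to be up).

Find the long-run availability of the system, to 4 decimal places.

0.9933

A(A) = MTBF/(MTBF+MTTR) = 13335/(13335+45.8) = 0.996577
A(B) = MTBF/(MTBF+MTTR) = 26118/(26118+85.6) = 0.996733
Series availability: 0.996577 × 0.996733 = 0.9933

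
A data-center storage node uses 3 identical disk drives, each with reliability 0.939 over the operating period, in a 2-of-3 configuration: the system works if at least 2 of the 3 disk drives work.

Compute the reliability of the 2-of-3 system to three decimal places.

0.989

R = Σ_{i=2}^{3} C(3,i) p^i (1−p)^{3−i} with p = 0.939
C(3,2)·0.939^2·0.061^1 = 0.16135
C(3,3)·0.939^3·0.061^0 = 0.82794
Sum = 0.989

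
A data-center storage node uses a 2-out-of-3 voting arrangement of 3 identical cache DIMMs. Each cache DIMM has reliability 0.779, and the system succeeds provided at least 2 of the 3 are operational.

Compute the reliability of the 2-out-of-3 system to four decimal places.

0.8751

R = Σ_{i=2}^{3} C(3,i) p^i (1−p)^{3−i} with p = 0.779
C(3,2)·0.779^2·0.221^1 = 0.402336
C(3,3)·0.779^3·0.221^0 = 0.472729
Sum = 0.8751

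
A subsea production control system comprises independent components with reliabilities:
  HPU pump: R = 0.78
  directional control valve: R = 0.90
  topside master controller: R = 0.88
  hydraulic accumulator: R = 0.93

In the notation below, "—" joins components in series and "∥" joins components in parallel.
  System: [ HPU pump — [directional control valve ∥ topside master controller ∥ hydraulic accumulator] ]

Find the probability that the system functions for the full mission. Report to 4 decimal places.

Parallel (directional control valve, topside master controller, and hydraulic accumulator): 1 − (1 − 0.900000)(1 − 0.880000)(1 − 0.930000) = 0.999160
Series (HPU pump and [0.999160]): 0.780000 × 0.999160 = 0.7793

0.7793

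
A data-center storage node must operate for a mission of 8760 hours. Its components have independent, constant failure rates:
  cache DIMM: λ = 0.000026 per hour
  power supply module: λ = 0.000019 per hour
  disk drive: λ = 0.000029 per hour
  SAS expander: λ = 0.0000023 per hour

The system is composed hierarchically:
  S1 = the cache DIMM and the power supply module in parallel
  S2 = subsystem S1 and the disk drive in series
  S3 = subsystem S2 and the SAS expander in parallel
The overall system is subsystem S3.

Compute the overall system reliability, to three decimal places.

R(cache DIMM) = exp(−0.000026 × 8760) = 0.79632
R(power supply module) = exp(−0.000019 × 8760) = 0.84667
R(disk drive) = exp(−0.000029 × 8760) = 0.77566
R(SAS expander) = exp(−0.0000023 × 8760) = 0.98005
Parallel (cache DIMM and power supply module): 1 − (1 − 0.79632)(1 − 0.84667) = 0.96877
Series ([0.96877] and disk drive): 0.96877 × 0.77566 = 0.75144
Parallel ([0.75144] and SAS expander): 1 − (1 − 0.75144)(1 − 0.98005) = 0.995

0.995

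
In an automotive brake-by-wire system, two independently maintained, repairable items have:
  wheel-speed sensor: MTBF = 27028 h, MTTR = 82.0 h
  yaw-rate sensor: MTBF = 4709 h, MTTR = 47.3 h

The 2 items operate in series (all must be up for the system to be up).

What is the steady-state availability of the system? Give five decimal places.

A(wheel-speed sensor) = MTBF/(MTBF+MTTR) = 27028/(27028+82.0) = 0.996975
A(yaw-rate sensor) = MTBF/(MTBF+MTTR) = 4709/(4709+47.3) = 0.990055
Series availability: 0.996975 × 0.990055 = 0.98706

0.98706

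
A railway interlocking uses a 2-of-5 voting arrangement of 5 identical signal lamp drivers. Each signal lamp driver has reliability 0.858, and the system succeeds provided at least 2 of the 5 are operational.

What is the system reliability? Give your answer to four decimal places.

R = Σ_{i=2}^{5} C(5,i) p^i (1−p)^{5−i} with p = 0.858
C(5,2)·0.858^2·0.142^3 = 0.021078
C(5,3)·0.858^3·0.142^2 = 0.127362
C(5,4)·0.858^4·0.142^1 = 0.384776
C(5,5)·0.858^5·0.142^0 = 0.464982
Sum = 0.9982

0.9982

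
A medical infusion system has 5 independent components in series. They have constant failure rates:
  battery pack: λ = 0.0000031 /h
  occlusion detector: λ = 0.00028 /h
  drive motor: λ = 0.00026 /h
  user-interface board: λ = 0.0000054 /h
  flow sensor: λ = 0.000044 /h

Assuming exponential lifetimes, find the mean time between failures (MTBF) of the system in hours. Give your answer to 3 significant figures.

Series of exponential components: λ_sys = Σ λ_i
λ_sys = 0.0000031 + 0.00028 + 0.00026 + 0.0000054 + 0.000044 = 5.9250e-04 /h
MTBF = 1 / λ_sys = 1690 h

1690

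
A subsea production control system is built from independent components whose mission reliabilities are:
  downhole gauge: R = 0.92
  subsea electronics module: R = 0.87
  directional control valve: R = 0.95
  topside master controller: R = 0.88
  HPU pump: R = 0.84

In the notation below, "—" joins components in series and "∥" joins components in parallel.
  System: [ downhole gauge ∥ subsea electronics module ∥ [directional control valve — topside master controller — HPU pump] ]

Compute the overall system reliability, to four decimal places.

0.9969

Series (directional control valve, topside master controller, and HPU pump): 0.950000 × 0.880000 × 0.840000 = 0.702240
Parallel (downhole gauge, subsea electronics module, and [0.702240]): 1 − (1 − 0.920000)(1 − 0.870000)(1 − 0.702240) = 0.9969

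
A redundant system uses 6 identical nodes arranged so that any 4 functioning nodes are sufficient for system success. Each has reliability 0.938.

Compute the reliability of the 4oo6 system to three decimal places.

0.996

R = Σ_{i=4}^{6} C(6,i) p^i (1−p)^{6−i} with p = 0.938
C(6,4)·0.938^4·0.062^2 = 0.04464
C(6,5)·0.938^5·0.062^1 = 0.27012
C(6,6)·0.938^6·0.062^0 = 0.68111
Sum = 0.996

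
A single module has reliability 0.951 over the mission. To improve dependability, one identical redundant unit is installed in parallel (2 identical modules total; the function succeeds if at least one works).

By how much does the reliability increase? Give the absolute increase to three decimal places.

0.047

R_before = 0.951
R_after = 1 − (1 − 0.951)^2 = 0.998
ΔR = 0.998 − 0.951 = 0.047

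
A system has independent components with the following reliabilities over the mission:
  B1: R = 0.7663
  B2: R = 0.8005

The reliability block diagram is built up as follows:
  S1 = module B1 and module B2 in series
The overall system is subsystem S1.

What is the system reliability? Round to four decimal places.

Series (B1 and B2): 0.766300 × 0.800500 = 0.6134

0.6134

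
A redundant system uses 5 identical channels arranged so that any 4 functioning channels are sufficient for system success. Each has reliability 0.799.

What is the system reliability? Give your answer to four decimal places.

0.7352

R = Σ_{i=4}^{5} C(5,i) p^i (1−p)^{5−i} with p = 0.799
C(5,4)·0.799^4·0.201^1 = 0.409594
C(5,5)·0.799^5·0.201^0 = 0.325637
Sum = 0.7352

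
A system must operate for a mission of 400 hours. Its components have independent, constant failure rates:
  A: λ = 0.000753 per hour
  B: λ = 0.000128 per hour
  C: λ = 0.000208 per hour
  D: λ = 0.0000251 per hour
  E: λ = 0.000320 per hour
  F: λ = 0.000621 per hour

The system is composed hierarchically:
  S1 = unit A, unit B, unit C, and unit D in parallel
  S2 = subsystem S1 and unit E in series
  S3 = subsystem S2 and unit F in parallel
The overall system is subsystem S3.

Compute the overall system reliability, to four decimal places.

R(A) = exp(−0.000753 × 400) = 0.739930
R(B) = exp(−0.000128 × 400) = 0.950089
R(C) = exp(−0.000208 × 400) = 0.920167
R(D) = exp(−0.0000251 × 400) = 0.990010
R(E) = exp(−0.000320 × 400) = 0.879853
R(F) = exp(−0.000621 × 400) = 0.780048
Parallel (A, B, C, and D): 1 − (1 − 0.739930)(1 − 0.950089)(1 − 0.920167)(1 − 0.990010) = 0.999990
Series ([0.999990] and E): 0.999990 × 0.879853 = 0.879844
Parallel ([0.879844] and F): 1 − (1 − 0.879844)(1 − 0.780048) = 0.9736

0.9736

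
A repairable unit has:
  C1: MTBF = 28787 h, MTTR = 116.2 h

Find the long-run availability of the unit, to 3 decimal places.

A(C1) = MTBF/(MTBF+MTTR) = 28787/(28787+116.2) = 0.996

0.996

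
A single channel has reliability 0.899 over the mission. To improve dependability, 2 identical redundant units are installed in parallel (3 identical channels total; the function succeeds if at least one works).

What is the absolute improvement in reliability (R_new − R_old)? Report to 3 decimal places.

0.100

R_before = 0.899
R_after = 1 − (1 − 0.899)^3 = 0.999
ΔR = 0.999 − 0.899 = 0.100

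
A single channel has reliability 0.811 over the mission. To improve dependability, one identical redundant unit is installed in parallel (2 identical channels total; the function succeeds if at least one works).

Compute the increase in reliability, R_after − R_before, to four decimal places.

0.1533

R_before = 0.811
R_after = 1 − (1 − 0.811)^2 = 0.9643
ΔR = 0.9643 − 0.811 = 0.1533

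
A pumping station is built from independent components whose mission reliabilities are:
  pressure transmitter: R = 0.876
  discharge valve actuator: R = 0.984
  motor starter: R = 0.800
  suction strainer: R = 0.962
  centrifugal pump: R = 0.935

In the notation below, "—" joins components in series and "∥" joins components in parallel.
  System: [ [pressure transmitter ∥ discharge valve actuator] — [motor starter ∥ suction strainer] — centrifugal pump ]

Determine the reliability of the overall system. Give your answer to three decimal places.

0.926

Parallel (pressure transmitter and discharge valve actuator): 1 − (1 − 0.87600)(1 − 0.98400) = 0.99802
Parallel (motor starter and suction strainer): 1 − (1 − 0.80000)(1 − 0.96200) = 0.99240
Series ([0.99802], [0.99240], and centrifugal pump): 0.99802 × 0.99240 × 0.93500 = 0.926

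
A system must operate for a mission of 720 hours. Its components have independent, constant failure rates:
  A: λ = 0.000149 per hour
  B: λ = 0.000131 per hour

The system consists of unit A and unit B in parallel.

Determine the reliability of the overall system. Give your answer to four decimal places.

0.9908

R(A) = exp(−0.000149 × 720) = 0.898274
R(B) = exp(−0.000131 × 720) = 0.909992
Parallel (A and B): 1 − (1 − 0.898274)(1 − 0.909992) = 0.9908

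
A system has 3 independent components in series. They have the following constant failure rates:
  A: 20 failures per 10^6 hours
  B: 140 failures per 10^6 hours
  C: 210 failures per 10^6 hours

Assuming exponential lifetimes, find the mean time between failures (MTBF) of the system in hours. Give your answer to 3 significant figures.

Series of exponential components: λ_sys = Σ λ_i
λ_sys = 0.000020 + 0.00014 + 0.00021 = 3.7000e-04 /h
MTBF = 1 / λ_sys = 2700 h

2700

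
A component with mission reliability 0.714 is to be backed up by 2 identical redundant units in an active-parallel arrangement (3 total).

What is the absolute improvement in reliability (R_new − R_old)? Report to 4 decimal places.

0.2626

R_before = 0.714
R_after = 1 − (1 − 0.714)^3 = 0.9766
ΔR = 0.9766 − 0.714 = 0.2626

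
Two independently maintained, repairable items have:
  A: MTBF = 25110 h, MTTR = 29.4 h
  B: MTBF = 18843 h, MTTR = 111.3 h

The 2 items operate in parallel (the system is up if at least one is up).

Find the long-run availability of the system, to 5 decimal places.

0.99999

A(A) = MTBF/(MTBF+MTTR) = 25110/(25110+29.4) = 0.998831
A(B) = MTBF/(MTBF+MTTR) = 18843/(18843+111.3) = 0.994128
Parallel availability: 1 − (1 − 0.998831)(1 − 0.994128) = 0.99999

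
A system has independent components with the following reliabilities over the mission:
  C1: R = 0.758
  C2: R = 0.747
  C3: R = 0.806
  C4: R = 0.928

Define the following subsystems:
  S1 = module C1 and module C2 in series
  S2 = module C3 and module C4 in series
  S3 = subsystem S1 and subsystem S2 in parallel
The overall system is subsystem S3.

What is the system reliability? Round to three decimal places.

Series (C1 and C2): 0.75800 × 0.74700 = 0.56623
Series (C3 and C4): 0.80600 × 0.92800 = 0.74797
Parallel ([0.56623] and [0.74797]): 1 − (1 − 0.56623)(1 − 0.74797) = 0.891

0.891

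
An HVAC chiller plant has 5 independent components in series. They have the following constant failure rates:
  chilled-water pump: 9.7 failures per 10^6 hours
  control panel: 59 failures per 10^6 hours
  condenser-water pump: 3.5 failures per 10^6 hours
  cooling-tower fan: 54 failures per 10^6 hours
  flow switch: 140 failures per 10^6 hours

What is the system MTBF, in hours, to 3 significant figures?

3760

Series of exponential components: λ_sys = Σ λ_i
λ_sys = 0.0000097 + 0.000059 + 0.0000035 + 0.000054 + 0.00014 = 2.6620e-04 /h
MTBF = 1 / λ_sys = 3760 h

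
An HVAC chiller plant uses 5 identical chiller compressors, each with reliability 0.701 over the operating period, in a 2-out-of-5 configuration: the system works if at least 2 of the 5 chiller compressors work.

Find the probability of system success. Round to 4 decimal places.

R = Σ_{i=2}^{5} C(5,i) p^i (1−p)^{5−i} with p = 0.701
C(5,2)·0.701^2·0.299^3 = 0.131356
C(5,3)·0.701^3·0.299^2 = 0.307962
C(5,4)·0.701^4·0.299^1 = 0.361005
C(5,5)·0.701^5·0.299^0 = 0.169274
Sum = 0.9696

0.9696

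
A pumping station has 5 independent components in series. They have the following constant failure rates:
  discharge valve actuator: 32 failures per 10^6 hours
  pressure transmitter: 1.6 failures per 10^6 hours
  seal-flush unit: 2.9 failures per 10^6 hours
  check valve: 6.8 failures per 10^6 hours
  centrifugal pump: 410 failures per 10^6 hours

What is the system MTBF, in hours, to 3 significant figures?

Series of exponential components: λ_sys = Σ λ_i
λ_sys = 0.000032 + 0.0000016 + 0.0000029 + 0.0000068 + 0.00041 = 4.5330e-04 /h
MTBF = 1 / λ_sys = 2210 h

2210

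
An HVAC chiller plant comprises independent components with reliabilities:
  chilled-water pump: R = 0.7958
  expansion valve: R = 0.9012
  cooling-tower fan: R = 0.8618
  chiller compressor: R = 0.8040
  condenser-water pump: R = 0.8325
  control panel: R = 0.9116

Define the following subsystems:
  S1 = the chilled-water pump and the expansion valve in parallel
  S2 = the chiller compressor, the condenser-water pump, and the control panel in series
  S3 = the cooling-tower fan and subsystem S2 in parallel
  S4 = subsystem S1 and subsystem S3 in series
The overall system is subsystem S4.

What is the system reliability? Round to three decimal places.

0.927

Parallel (chilled-water pump and expansion valve): 1 − (1 − 0.79580)(1 − 0.90120) = 0.97983
Series (chiller compressor, condenser-water pump, and control panel): 0.80400 × 0.83250 × 0.91160 = 0.61016
Parallel (cooling-tower fan and [0.61016]): 1 − (1 − 0.86180)(1 − 0.61016) = 0.94612
Series ([0.97983] and [0.94612]): 0.97983 × 0.94612 = 0.927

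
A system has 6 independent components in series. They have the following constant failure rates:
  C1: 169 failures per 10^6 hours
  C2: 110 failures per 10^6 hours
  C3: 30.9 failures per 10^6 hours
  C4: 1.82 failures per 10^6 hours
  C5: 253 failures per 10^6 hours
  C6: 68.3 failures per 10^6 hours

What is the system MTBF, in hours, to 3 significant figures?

1580

Series of exponential components: λ_sys = Σ λ_i
λ_sys = 0.000169 + 0.000110 + 0.0000309 + 0.00000182 + 0.000253 + 0.0000683 = 6.3302e-04 /h
MTBF = 1 / λ_sys = 1580 h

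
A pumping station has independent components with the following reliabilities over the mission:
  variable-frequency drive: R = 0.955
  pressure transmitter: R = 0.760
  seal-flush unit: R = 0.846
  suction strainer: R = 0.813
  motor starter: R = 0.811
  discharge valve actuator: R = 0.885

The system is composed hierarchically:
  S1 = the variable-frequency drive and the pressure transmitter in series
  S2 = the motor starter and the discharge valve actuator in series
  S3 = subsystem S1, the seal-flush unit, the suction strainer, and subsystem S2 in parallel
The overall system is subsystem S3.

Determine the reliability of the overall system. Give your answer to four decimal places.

0.9978

Series (variable-frequency drive and pressure transmitter): 0.955000 × 0.760000 = 0.725800
Series (motor starter and discharge valve actuator): 0.811000 × 0.885000 = 0.717735
Parallel ([0.725800], seal-flush unit, suction strainer, and [0.717735]): 1 − (1 − 0.725800)(1 − 0.846000)(1 − 0.813000)(1 − 0.717735) = 0.9978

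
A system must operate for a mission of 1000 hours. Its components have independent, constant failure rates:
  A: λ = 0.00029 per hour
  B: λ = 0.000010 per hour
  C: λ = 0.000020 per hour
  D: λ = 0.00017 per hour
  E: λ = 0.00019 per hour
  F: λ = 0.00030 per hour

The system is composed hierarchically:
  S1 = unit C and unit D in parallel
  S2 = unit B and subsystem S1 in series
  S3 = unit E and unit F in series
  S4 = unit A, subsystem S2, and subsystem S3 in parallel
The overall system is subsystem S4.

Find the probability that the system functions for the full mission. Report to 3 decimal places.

0.999

R(A) = exp(−0.00029 × 1000) = 0.74826
R(B) = exp(−0.000010 × 1000) = 0.99005
R(C) = exp(−0.000020 × 1000) = 0.98020
R(D) = exp(−0.00017 × 1000) = 0.84366
R(E) = exp(−0.00019 × 1000) = 0.82696
R(F) = exp(−0.00030 × 1000) = 0.74082
Parallel (C and D): 1 − (1 − 0.98020)(1 − 0.84366) = 0.99690
Series (B and [0.99690]): 0.99005 × 0.99690 = 0.98698
Series (E and F): 0.82696 × 0.74082 = 0.61263
Parallel (A, [0.98698], and [0.61263]): 1 − (1 − 0.74826)(1 − 0.98698)(1 − 0.61263) = 0.999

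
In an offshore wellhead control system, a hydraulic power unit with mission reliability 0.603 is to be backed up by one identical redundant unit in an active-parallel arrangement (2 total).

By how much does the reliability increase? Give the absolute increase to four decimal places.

0.2394

R_before = 0.603
R_after = 1 − (1 − 0.603)^2 = 0.8424
ΔR = 0.8424 − 0.603 = 0.2394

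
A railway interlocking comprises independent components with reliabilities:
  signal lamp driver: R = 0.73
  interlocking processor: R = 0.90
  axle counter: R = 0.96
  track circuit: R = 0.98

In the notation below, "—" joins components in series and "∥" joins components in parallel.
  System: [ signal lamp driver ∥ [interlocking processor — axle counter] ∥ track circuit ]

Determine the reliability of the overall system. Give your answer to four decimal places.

Series (interlocking processor and axle counter): 0.900000 × 0.960000 = 0.864000
Parallel (signal lamp driver, [0.864000], and track circuit): 1 − (1 − 0.730000)(1 − 0.864000)(1 − 0.980000) = 0.9993

0.9993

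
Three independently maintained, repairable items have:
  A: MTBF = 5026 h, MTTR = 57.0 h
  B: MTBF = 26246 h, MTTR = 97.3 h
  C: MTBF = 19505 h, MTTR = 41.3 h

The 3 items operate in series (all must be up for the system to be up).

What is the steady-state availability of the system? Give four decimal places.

A(A) = MTBF/(MTBF+MTTR) = 5026/(5026+57.0) = 0.988786
A(B) = MTBF/(MTBF+MTTR) = 26246/(26246+97.3) = 0.996306
A(C) = MTBF/(MTBF+MTTR) = 19505/(19505+41.3) = 0.997887
Series availability: 0.988786 × 0.996306 × 0.997887 = 0.9831

0.9831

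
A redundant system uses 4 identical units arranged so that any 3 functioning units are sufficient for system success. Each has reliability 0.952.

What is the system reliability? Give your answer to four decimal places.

R = Σ_{i=3}^{4} C(4,i) p^i (1−p)^{4−i} with p = 0.952
C(4,3)·0.952^3·0.048^1 = 0.165658
C(4,4)·0.952^4·0.048^0 = 0.821387
Sum = 0.9870

0.9870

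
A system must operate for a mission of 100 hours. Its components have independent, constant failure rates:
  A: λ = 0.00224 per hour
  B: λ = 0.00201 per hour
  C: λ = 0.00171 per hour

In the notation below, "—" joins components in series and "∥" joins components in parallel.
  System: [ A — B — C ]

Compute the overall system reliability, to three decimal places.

R(A) = exp(−0.00224 × 100) = 0.79932
R(B) = exp(−0.00201 × 100) = 0.81791
R(C) = exp(−0.00171 × 100) = 0.84282
Series (A, B, and C): 0.79932 × 0.81791 × 0.84282 = 0.551

0.551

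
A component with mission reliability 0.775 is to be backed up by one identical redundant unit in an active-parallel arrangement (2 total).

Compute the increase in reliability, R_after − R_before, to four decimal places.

0.1744

R_before = 0.775
R_after = 1 − (1 − 0.775)^2 = 0.9494
ΔR = 0.9494 − 0.775 = 0.1744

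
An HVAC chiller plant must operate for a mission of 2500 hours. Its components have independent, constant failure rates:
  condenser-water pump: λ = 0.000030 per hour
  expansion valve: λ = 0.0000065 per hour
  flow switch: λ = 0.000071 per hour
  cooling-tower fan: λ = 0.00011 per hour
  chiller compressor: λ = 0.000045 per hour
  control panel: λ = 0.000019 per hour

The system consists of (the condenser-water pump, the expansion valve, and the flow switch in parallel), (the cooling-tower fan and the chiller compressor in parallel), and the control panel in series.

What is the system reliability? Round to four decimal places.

0.9290

R(condenser-water pump) = exp(−0.000030 × 2500) = 0.927743
R(expansion valve) = exp(−0.0000065 × 2500) = 0.983881
R(flow switch) = exp(−0.000071 × 2500) = 0.837361
R(cooling-tower fan) = exp(−0.00011 × 2500) = 0.759572
R(chiller compressor) = exp(−0.000045 × 2500) = 0.893597
R(control panel) = exp(−0.000019 × 2500) = 0.953610
Parallel (condenser-water pump, expansion valve, and flow switch): 1 − (1 − 0.927743)(1 − 0.983881)(1 − 0.837361) = 0.999811
Parallel (cooling-tower fan and chiller compressor): 1 − (1 − 0.759572)(1 − 0.893597) = 0.974418
Series ([0.999811], [0.974418], and control panel): 0.999811 × 0.974418 × 0.953610 = 0.9290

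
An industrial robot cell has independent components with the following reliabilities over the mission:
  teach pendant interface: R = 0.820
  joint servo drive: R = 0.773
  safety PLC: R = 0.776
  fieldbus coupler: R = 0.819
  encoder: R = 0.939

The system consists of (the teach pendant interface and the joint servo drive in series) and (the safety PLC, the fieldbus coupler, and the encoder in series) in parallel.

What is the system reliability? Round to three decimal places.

Series (teach pendant interface and joint servo drive): 0.82000 × 0.77300 = 0.63386
Series (safety PLC, fieldbus coupler, and encoder): 0.77600 × 0.81900 × 0.93900 = 0.59678
Parallel ([0.63386] and [0.59678]): 1 − (1 − 0.63386)(1 − 0.59678) = 0.852

0.852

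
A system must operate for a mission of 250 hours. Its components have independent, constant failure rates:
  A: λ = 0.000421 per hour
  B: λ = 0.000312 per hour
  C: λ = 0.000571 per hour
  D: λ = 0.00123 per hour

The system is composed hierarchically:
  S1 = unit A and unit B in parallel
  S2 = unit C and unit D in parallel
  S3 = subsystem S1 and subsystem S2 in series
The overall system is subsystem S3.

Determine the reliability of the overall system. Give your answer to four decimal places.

0.9576

R(A) = exp(−0.000421 × 250) = 0.900099
R(B) = exp(−0.000312 × 250) = 0.924964
R(C) = exp(−0.000571 × 250) = 0.866971
R(D) = exp(−0.00123 × 250) = 0.735283
Parallel (A and B): 1 − (1 − 0.900099)(1 − 0.924964) = 0.992504
Parallel (C and D): 1 − (1 − 0.866971)(1 − 0.735283) = 0.964785
Series ([0.992504] and [0.964785]): 0.992504 × 0.964785 = 0.9576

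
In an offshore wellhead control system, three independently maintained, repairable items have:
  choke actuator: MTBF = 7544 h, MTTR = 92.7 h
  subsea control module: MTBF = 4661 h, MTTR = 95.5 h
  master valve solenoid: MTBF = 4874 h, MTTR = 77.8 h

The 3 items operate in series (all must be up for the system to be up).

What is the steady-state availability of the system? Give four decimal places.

0.9528

A(choke actuator) = MTBF/(MTBF+MTTR) = 7544/(7544+92.7) = 0.987861
A(subsea control module) = MTBF/(MTBF+MTTR) = 4661/(4661+95.5) = 0.979922
A(master valve solenoid) = MTBF/(MTBF+MTTR) = 4874/(4874+77.8) = 0.984289
Series availability: 0.987861 × 0.979922 × 0.984289 = 0.9528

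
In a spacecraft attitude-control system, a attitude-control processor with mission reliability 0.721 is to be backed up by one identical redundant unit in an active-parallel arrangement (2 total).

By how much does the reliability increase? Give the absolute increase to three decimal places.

R_before = 0.721
R_after = 1 − (1 − 0.721)^2 = 0.922
ΔR = 0.922 − 0.721 = 0.201

0.201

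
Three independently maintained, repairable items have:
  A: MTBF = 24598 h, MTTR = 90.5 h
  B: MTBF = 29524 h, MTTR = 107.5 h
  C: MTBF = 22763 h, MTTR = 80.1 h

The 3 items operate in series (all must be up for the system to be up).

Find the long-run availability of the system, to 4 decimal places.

0.9892

A(A) = MTBF/(MTBF+MTTR) = 24598/(24598+90.5) = 0.996334
A(B) = MTBF/(MTBF+MTTR) = 29524/(29524+107.5) = 0.996372
A(C) = MTBF/(MTBF+MTTR) = 22763/(22763+80.1) = 0.996493
Series availability: 0.996334 × 0.996372 × 0.996493 = 0.9892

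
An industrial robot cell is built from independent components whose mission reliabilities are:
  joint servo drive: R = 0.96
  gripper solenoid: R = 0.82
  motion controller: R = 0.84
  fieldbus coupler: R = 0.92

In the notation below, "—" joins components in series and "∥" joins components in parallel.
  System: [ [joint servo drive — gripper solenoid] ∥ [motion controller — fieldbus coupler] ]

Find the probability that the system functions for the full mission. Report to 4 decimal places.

Series (joint servo drive and gripper solenoid): 0.960000 × 0.820000 = 0.787200
Series (motion controller and fieldbus coupler): 0.840000 × 0.920000 = 0.772800
Parallel ([0.787200] and [0.772800]): 1 − (1 − 0.787200)(1 − 0.772800) = 0.9517

0.9517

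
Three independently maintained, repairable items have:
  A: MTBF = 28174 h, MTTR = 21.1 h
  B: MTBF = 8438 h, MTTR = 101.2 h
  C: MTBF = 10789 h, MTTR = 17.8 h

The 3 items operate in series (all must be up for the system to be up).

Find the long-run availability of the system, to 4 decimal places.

A(A) = MTBF/(MTBF+MTTR) = 28174/(28174+21.1) = 0.999252
A(B) = MTBF/(MTBF+MTTR) = 8438/(8438+101.2) = 0.988149
A(C) = MTBF/(MTBF+MTTR) = 10789/(10789+17.8) = 0.998353
Series availability: 0.999252 × 0.988149 × 0.998353 = 0.9858

0.9858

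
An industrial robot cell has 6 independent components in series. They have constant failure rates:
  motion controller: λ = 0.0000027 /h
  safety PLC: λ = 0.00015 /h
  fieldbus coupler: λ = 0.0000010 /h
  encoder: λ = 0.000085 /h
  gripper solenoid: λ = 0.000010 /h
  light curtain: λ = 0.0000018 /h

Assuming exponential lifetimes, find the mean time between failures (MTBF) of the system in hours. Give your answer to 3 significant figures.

3990

Series of exponential components: λ_sys = Σ λ_i
λ_sys = 0.0000027 + 0.00015 + 0.0000010 + 0.000085 + 0.000010 + 0.0000018 = 2.5050e-04 /h
MTBF = 1 / λ_sys = 3990 h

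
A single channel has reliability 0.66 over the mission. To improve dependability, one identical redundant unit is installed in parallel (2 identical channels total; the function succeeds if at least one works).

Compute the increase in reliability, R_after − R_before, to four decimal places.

R_before = 0.66
R_after = 1 − (1 − 0.66)^2 = 0.8844
ΔR = 0.8844 − 0.66 = 0.2244

0.2244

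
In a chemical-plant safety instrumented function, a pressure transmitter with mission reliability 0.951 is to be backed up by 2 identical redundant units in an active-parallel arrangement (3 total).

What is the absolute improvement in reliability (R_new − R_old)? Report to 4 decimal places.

0.0489

R_before = 0.951
R_after = 1 − (1 − 0.951)^3 = 0.9999
ΔR = 0.9999 − 0.951 = 0.0489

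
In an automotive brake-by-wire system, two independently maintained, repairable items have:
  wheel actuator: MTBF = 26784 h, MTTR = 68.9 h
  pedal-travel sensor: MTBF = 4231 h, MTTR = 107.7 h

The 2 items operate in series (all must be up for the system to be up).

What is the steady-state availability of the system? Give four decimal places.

A(wheel actuator) = MTBF/(MTBF+MTTR) = 26784/(26784+68.9) = 0.997434
A(pedal-travel sensor) = MTBF/(MTBF+MTTR) = 4231/(4231+107.7) = 0.975177
Series availability: 0.997434 × 0.975177 = 0.9727

0.9727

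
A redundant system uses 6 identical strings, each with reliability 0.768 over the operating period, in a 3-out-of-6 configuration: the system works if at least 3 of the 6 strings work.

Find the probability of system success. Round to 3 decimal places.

0.971

R = Σ_{i=3}^{6} C(6,i) p^i (1−p)^{6−i} with p = 0.768
C(6,3)·0.768^3·0.232^3 = 0.11313
C(6,4)·0.768^4·0.232^2 = 0.28087
C(6,5)·0.768^5·0.232^1 = 0.37192
C(6,6)·0.768^6·0.232^0 = 0.20520
Sum = 0.971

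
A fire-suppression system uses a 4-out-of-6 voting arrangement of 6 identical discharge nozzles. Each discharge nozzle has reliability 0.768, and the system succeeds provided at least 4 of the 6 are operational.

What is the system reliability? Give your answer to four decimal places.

R = Σ_{i=4}^{6} C(6,i) p^i (1−p)^{6−i} with p = 0.768
C(6,4)·0.768^4·0.232^2 = 0.280874
C(6,5)·0.768^5·0.232^1 = 0.371916
C(6,6)·0.768^6·0.232^0 = 0.205195
Sum = 0.8580

0.8580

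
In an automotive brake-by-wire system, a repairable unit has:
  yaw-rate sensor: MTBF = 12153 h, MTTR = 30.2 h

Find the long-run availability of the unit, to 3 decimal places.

A(yaw-rate sensor) = MTBF/(MTBF+MTTR) = 12153/(12153+30.2) = 0.998

0.998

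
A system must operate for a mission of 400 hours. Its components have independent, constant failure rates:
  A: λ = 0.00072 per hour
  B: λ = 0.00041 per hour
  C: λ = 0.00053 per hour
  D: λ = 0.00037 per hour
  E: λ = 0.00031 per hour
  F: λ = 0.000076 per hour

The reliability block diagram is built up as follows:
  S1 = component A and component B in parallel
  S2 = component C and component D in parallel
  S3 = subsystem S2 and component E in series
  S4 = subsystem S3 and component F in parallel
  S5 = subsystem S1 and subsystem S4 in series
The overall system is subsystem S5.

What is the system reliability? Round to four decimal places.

0.9581

R(A) = exp(−0.00072 × 400) = 0.749762
R(B) = exp(−0.00041 × 400) = 0.848742
R(C) = exp(−0.00053 × 400) = 0.808965
R(D) = exp(−0.00037 × 400) = 0.862431
R(E) = exp(−0.00031 × 400) = 0.883380
R(F) = exp(−0.000076 × 400) = 0.970057
Parallel (A and B): 1 − (1 − 0.749762)(1 − 0.848742) = 0.962150
Parallel (C and D): 1 − (1 − 0.808965)(1 − 0.862431) = 0.973720
Series ([0.973720] and E): 0.973720 × 0.883380 = 0.860165
Parallel ([0.860165] and F): 1 − (1 − 0.860165)(1 − 0.970057) = 0.995813
Series ([0.962150] and [0.995813]): 0.962150 × 0.995813 = 0.9581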